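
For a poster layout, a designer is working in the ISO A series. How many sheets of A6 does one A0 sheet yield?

Each ISO step halves the sheet: 1 × A0 → 2 × A1 → 4 × A2 → 8 × A3 → …
From A0 to A6 is 6 halving steps: 2^6 = 64.

64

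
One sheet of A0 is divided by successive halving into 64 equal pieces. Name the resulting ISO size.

A6

64 = 2^6, so 6 halving steps.
A0 → A1 → … → A6 after 6 steps.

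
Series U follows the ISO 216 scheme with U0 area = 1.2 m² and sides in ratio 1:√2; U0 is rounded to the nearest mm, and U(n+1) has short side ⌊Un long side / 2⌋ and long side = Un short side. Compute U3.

Let U0's short side be w mm. w · w√2 = 1.2 m² = 1,200,000 mm², so w ≈ 921.2 mm and w√2 ≈ 1302.7 mm → U0 = 921 × 1303 mm.
U1: ⌊1303/2⌋ × 921 = 651 × 921 mm
U2: ⌊921/2⌋ × 651 = 460 × 651 mm
U3: ⌊651/2⌋ × 460 = 325 × 460 mm

325 × 460 mm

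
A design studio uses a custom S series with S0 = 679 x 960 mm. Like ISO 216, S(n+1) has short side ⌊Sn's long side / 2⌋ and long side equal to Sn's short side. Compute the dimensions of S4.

169 × 240 mm

S1 = 480 × 679 mm (from S0 by 1 halving).
S2: ⌊679/2⌋ × 480 = 339 × 480 mm
S3: ⌊480/2⌋ × 339 = 240 × 339 mm
S4: ⌊339/2⌋ × 240 = 169 × 240 mm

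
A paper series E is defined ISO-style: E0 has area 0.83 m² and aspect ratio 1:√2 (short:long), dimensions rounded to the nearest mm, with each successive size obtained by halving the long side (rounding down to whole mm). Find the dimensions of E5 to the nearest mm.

135 × 191 mm

Let E0's short side be w mm. w · w√2 = 0.83 m² = 830,000 mm², so w ≈ 766.1 mm and w√2 ≈ 1083.4 mm → E0 = 766 × 1083 mm.
E1: ⌊1083/2⌋ × 766 = 541 × 766 mm
E2: ⌊766/2⌋ × 541 = 383 × 541 mm
E3: ⌊541/2⌋ × 383 = 270 × 383 mm
E4: ⌊383/2⌋ × 270 = 191 × 270 mm
E5: ⌊270/2⌋ × 191 = 135 × 191 mm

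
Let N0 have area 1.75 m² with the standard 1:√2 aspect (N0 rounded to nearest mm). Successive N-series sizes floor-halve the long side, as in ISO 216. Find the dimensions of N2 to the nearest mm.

Let N0's short side be w mm. w · w√2 = 1.75 m² = 1,750,000 mm², so w ≈ 1112.4 mm and w√2 ≈ 1573.2 mm → N0 = 1112 × 1573 mm.
N1: ⌊1573/2⌋ × 1112 = 786 × 1112 mm
N2: ⌊1112/2⌋ × 786 = 556 × 786 mm

556 × 786 mm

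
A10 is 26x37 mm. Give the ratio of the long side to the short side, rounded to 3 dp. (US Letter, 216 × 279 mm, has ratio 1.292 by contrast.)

37 / 26 = 1.423
ISO 216 targets √2 ≈ 1.414; the +0.009 deviation is from mm rounding.

1.423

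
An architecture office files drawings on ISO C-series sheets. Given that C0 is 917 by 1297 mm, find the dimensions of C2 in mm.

458 × 648 mm

C1: ⌊1297/2⌋ × 917 = 648 × 917 mm
C2: ⌊917/2⌋ × 648 = 458 × 648 mm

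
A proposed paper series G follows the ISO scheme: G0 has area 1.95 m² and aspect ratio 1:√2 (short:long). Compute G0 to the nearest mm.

Let the short side be w mm. Then w · w√2 = 1.95 m² = 1,950,000 mm².
w² = 1,950,000/√2, so w ≈ 1174.2 mm; long side = w√2 ≈ 1660.6 mm.

1174 × 1661 mm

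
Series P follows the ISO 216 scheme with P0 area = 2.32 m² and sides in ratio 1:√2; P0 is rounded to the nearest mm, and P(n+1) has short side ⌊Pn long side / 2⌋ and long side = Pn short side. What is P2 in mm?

640 × 905 mm

Let P0's short side be w mm. w · w√2 = 2.32 m² = 2,320,000 mm², so w ≈ 1280.8 mm and w√2 ≈ 1811.3 mm → P0 = 1281 × 1811 mm.
P1: ⌊1811/2⌋ × 1281 = 905 × 1281 mm
P2: ⌊1281/2⌋ × 905 = 640 × 905 mm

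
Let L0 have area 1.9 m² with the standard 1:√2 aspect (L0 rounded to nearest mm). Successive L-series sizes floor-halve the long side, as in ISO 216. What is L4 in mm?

Let L0's short side be w mm. w · w√2 = 1.9 m² = 1,900,000 mm², so w ≈ 1159.1 mm and w√2 ≈ 1639.2 mm → L0 = 1159 × 1639 mm.
L1: ⌊1639/2⌋ × 1159 = 819 × 1159 mm
L2: ⌊1159/2⌋ × 819 = 579 × 819 mm
L3: ⌊819/2⌋ × 579 = 409 × 579 mm
L4: ⌊579/2⌋ × 409 = 289 × 409 mm

289 × 409 mm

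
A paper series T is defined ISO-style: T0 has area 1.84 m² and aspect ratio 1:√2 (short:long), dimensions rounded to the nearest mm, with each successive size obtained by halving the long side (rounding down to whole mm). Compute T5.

Let T0's short side be w mm. w · w√2 = 1.84 m² = 1,840,000 mm², so w ≈ 1140.6 mm and w√2 ≈ 1613.1 mm → T0 = 1141 × 1613 mm.
T1: ⌊1613/2⌋ × 1141 = 806 × 1141 mm
T2: ⌊1141/2⌋ × 806 = 570 × 806 mm
T3: ⌊806/2⌋ × 570 = 403 × 570 mm
T4: ⌊570/2⌋ × 403 = 285 × 403 mm
T5: ⌊403/2⌋ × 285 = 201 × 285 mm

201 × 285 mm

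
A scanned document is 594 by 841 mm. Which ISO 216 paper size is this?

Aspect ratio 841/594 ≈ 1.416 — close to the ISO √2 ≈ 1.414.
In the A-series (A0 area = 1 m²): A1 = 594 × 841 mm.

A1 (594 × 841 mm)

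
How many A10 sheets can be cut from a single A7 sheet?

8

A7 = 74 × 105 mm; A10 = 26 × 37 mm.
Each halving step doubles the count; 3 steps from A7 to A10.
2^3 = 8.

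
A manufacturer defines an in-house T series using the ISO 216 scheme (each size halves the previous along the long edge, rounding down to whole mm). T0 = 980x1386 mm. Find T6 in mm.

T1: ⌊1386/2⌋ × 980 = 693 × 980 mm
T2: ⌊980/2⌋ × 693 = 490 × 693 mm
T3: ⌊693/2⌋ × 490 = 346 × 490 mm
T4: ⌊490/2⌋ × 346 = 245 × 346 mm
T5: ⌊346/2⌋ × 245 = 173 × 245 mm
T6: ⌊245/2⌋ × 173 = 122 × 173 mm

122 × 173 mm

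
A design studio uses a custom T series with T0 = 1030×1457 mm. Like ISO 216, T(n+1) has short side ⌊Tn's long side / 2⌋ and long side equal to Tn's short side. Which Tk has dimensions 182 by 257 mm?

T5

T0: 1030 × 1457 mm
T1: 728 × 1030 mm
T2: 515 × 728 mm
T3: 364 × 515 mm
T4: 257 × 364 mm
T5: 182 × 257 mm
T6: 128 × 182 mm
→ matches T5.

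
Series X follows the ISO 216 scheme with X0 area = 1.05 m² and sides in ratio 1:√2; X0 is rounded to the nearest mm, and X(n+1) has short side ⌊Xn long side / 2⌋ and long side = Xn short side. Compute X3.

Let X0's short side be w mm. w · w√2 = 1.05 m² = 1,050,000 mm², so w ≈ 861.7 mm and w√2 ≈ 1218.6 mm → X0 = 862 × 1219 mm.
X1: ⌊1219/2⌋ × 862 = 609 × 862 mm
X2: ⌊862/2⌋ × 609 = 431 × 609 mm
X3: ⌊609/2⌋ × 431 = 304 × 431 mm

304 × 431 mm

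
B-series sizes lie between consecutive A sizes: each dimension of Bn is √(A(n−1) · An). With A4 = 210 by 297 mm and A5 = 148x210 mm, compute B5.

176 × 250 mm

Short side: √(210 · 148) = √31080 ≈ 176.3 → 176 mm
Long side: √(297 · 210) = √62370 ≈ 249.7 → 250 mm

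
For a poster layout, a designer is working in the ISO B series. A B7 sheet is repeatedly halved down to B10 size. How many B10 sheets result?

8

B7 = 88 × 125 mm; B10 = 31 × 44 mm.
Each halving step doubles the count; 3 steps from B7 to B10.
2^3 = 8.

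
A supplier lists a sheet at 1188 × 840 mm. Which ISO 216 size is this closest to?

Aspect ratio 1188/840 ≈ 1.414 — close to the ISO √2 ≈ 1.414.
In the A-series (A0 area = 1 m²): A0 = 841 × 1189 mm.
Off by 2 mm total — nearest standard size.

A0 (841 × 1189 mm)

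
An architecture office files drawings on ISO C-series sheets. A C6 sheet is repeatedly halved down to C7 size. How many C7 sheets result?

C6 = 114 × 162 mm; C7 = 81 × 114 mm.
Each halving step doubles the count; 1 step from C6 to C7.
2^1 = 2.

2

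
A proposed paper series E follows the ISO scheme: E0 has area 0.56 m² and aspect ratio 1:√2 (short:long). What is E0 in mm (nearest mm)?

Let the short side be w mm. Then w · w√2 = 0.56 m² = 560,000 mm².
w² = 560,000/√2, so w ≈ 629.3 mm; long side = w√2 ≈ 889.9 mm.

629 × 890 mm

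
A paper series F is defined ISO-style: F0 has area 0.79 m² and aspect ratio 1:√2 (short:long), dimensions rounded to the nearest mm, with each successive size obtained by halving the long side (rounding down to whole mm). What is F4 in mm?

Let F0's short side be w mm. w · w√2 = 0.79 m² = 790,000 mm², so w ≈ 747.4 mm and w√2 ≈ 1057.0 mm → F0 = 747 × 1057 mm.
F1: ⌊1057/2⌋ × 747 = 528 × 747 mm
F2: ⌊747/2⌋ × 528 = 373 × 528 mm
F3: ⌊528/2⌋ × 373 = 264 × 373 mm
F4: ⌊373/2⌋ × 264 = 186 × 264 mm

186 × 264 mm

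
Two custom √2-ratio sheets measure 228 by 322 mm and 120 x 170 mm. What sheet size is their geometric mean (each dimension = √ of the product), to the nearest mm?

165 × 234 mm

Short side: √(228 · 120) = √27360 ≈ 165.4 → 165 mm
Long side: √(322 · 170) = √54740 ≈ 234.0 → 234 mm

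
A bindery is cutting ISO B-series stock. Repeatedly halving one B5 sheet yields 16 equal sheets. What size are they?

16 = 2^4, so 4 halving steps.
B5 → B6 → … → B9 after 4 steps.

B9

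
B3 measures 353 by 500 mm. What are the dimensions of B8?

B4: ⌊500/2⌋ × 353 = 250 × 353 mm
B5: ⌊353/2⌋ × 250 = 176 × 250 mm
B6: ⌊250/2⌋ × 176 = 125 × 176 mm
B7: ⌊176/2⌋ × 125 = 88 × 125 mm
B8: ⌊125/2⌋ × 88 = 62 × 88 mm

62 × 88 mm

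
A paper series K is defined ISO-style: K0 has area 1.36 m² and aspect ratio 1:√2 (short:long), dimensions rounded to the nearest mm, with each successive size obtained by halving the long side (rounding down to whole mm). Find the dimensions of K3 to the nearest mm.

Let K0's short side be w mm. w · w√2 = 1.36 m² = 1,360,000 mm², so w ≈ 980.6 mm and w√2 ≈ 1386.8 mm → K0 = 981 × 1387 mm.
K1: ⌊1387/2⌋ × 981 = 693 × 981 mm
K2: ⌊981/2⌋ × 693 = 490 × 693 mm
K3: ⌊693/2⌋ × 490 = 346 × 490 mm

346 × 490 mm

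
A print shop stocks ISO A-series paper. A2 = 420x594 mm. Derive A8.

52 × 74 mm

A3: ⌊594/2⌋ × 420 = 297 × 420 mm
A4: ⌊420/2⌋ × 297 = 210 × 297 mm
A5: ⌊297/2⌋ × 210 = 148 × 210 mm
A6: ⌊210/2⌋ × 148 = 105 × 148 mm
A7: ⌊148/2⌋ × 105 = 74 × 105 mm
A8: ⌊105/2⌋ × 74 = 52 × 74 mm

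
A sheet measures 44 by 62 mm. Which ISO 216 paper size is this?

Aspect ratio 62/44 ≈ 1.409 — close to the ISO √2 ≈ 1.414.
In the B-series (B0 = 1000 × 1414 mm): B9 = 44 × 62 mm.

B9 (44 × 62 mm)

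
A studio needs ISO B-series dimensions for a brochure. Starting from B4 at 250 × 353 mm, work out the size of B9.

44 × 62 mm

B5: ⌊353/2⌋ × 250 = 176 × 250 mm
B6: ⌊250/2⌋ × 176 = 125 × 176 mm
B7: ⌊176/2⌋ × 125 = 88 × 125 mm
B8: ⌊125/2⌋ × 88 = 62 × 88 mm
B9: ⌊88/2⌋ × 62 = 44 × 62 mm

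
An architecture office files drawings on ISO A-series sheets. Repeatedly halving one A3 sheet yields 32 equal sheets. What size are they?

32 = 2^5, so 5 halving steps.
A3 → A4 → … → A8 after 5 steps.

A8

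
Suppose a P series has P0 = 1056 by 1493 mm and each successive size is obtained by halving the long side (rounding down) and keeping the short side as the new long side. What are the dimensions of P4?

264 × 373 mm

P1: ⌊1493/2⌋ × 1056 = 746 × 1056 mm
P2: ⌊1056/2⌋ × 746 = 528 × 746 mm
P3: ⌊746/2⌋ × 528 = 373 × 528 mm
P4: ⌊528/2⌋ × 373 = 264 × 373 mm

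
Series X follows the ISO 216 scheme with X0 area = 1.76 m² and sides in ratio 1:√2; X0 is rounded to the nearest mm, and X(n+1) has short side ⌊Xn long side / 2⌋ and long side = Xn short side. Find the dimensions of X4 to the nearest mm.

279 × 394 mm

Let X0's short side be w mm. w · w√2 = 1.76 m² = 1,760,000 mm², so w ≈ 1115.6 mm and w√2 ≈ 1577.7 mm → X0 = 1116 × 1578 mm.
X1: ⌊1578/2⌋ × 1116 = 789 × 1116 mm
X2: ⌊1116/2⌋ × 789 = 558 × 789 mm
X3: ⌊789/2⌋ × 558 = 394 × 558 mm
X4: ⌊558/2⌋ × 394 = 279 × 394 mm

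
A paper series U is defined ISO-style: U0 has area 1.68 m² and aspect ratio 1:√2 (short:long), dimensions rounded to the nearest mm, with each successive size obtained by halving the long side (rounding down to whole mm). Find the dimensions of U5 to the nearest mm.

192 × 272 mm

Let U0's short side be w mm. w · w√2 = 1.68 m² = 1,680,000 mm², so w ≈ 1089.9 mm and w√2 ≈ 1541.4 mm → U0 = 1090 × 1541 mm.
U1: ⌊1541/2⌋ × 1090 = 770 × 1090 mm
U2: ⌊1090/2⌋ × 770 = 545 × 770 mm
U3: ⌊770/2⌋ × 545 = 385 × 545 mm
U4: ⌊545/2⌋ × 385 = 272 × 385 mm
U5: ⌊385/2⌋ × 272 = 192 × 272 mm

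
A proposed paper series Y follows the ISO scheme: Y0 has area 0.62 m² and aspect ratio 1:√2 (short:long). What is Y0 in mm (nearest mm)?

662 × 936 mm

Let the short side be w mm. Then w · w√2 = 0.62 m² = 620,000 mm².
w² = 620,000/√2, so w ≈ 662.1 mm; long side = w√2 ≈ 936.4 mm.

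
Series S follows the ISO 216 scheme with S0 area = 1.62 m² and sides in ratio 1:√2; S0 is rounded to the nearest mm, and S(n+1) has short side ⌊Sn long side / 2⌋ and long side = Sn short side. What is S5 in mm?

189 × 267 mm

Let S0's short side be w mm. w · w√2 = 1.62 m² = 1,620,000 mm², so w ≈ 1070.3 mm and w√2 ≈ 1513.6 mm → S0 = 1070 × 1514 mm.
S1: ⌊1514/2⌋ × 1070 = 757 × 1070 mm
S2: ⌊1070/2⌋ × 757 = 535 × 757 mm
S3: ⌊757/2⌋ × 535 = 378 × 535 mm
S4: ⌊535/2⌋ × 378 = 267 × 378 mm
S5: ⌊378/2⌋ × 267 = 189 × 267 mm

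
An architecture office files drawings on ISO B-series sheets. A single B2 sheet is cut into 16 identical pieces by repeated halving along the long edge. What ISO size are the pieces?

16 = 2^4, so 4 halving steps.
B2 → B3 → … → B6 after 4 steps.

B6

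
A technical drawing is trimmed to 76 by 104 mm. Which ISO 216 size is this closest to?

A7 (74 × 105 mm)

Aspect ratio 104/76 ≈ 1.368 (ISO target is √2 ≈ 1.414).
In the A-series (A0 area = 1 m²): A7 = 74 × 105 mm.
Off by 3 mm total — nearest standard size.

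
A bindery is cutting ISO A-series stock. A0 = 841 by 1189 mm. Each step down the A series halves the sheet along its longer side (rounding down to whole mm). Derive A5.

A1: ⌊1189/2⌋ × 841 = 594 × 841 mm
A2: ⌊841/2⌋ × 594 = 420 × 594 mm
A3: ⌊594/2⌋ × 420 = 297 × 420 mm
A4: ⌊420/2⌋ × 297 = 210 × 297 mm
A5: ⌊297/2⌋ × 210 = 148 × 210 mm

148 × 210 mm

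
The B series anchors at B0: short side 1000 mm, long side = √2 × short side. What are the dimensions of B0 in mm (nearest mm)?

1000 × 1414 mm

Short side = 1000 mm; long side = 1000√2 ≈ 1414.2 mm.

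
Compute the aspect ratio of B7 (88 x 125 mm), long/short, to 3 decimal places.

1.420

125 / 88 = 1.420
ISO 216 targets √2 ≈ 1.414; the +0.006 deviation is from mm rounding.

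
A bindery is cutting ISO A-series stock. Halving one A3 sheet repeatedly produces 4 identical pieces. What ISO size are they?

A5

4 = 2^2, so 2 halving steps.
A3 → A4 → … → A5 after 2 steps.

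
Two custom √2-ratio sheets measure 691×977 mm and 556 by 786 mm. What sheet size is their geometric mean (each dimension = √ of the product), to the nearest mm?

620 × 876 mm

Short side: √(691 · 556) = √384196 ≈ 619.8 → 620 mm
Long side: √(977 · 786) = √767922 ≈ 876.3 → 876 mm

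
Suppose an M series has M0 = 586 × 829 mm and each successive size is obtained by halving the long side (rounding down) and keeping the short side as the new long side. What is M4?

146 × 207 mm

M1: ⌊829/2⌋ × 586 = 414 × 586 mm
M2: ⌊586/2⌋ × 414 = 293 × 414 mm
M3: ⌊414/2⌋ × 293 = 207 × 293 mm
M4: ⌊293/2⌋ × 207 = 146 × 207 mm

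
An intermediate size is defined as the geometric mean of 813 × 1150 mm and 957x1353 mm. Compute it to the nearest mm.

882 × 1247 mm

Short side: √(813 · 957) = √778041 ≈ 882.1 → 882 mm
Long side: √(1150 · 1353) = √1555950 ≈ 1247.4 → 1247 mm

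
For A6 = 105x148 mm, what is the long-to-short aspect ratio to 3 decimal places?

148 / 105 = 1.410
ISO 216 targets √2 ≈ 1.414; the -0.005 deviation is from mm rounding.

1.410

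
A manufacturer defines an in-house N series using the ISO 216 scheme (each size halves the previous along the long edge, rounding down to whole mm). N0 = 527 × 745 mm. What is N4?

N1: ⌊745/2⌋ × 527 = 372 × 527 mm
N2: ⌊527/2⌋ × 372 = 263 × 372 mm
N3: ⌊372/2⌋ × 263 = 186 × 263 mm
N4: ⌊263/2⌋ × 186 = 131 × 186 mm

131 × 186 mm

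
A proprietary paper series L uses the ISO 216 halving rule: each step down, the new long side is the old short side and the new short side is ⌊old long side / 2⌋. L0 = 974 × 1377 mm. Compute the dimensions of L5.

172 × 243 mm

L1: ⌊1377/2⌋ × 974 = 688 × 974 mm
L2: ⌊974/2⌋ × 688 = 487 × 688 mm
L3: ⌊688/2⌋ × 487 = 344 × 487 mm
L4: ⌊487/2⌋ × 344 = 243 × 344 mm
L5: ⌊344/2⌋ × 243 = 172 × 243 mm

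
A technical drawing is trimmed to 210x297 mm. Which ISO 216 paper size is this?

Aspect ratio 297/210 ≈ 1.414 — close to the ISO √2 ≈ 1.414.
In the A-series (A0 area = 1 m²): A4 = 210 × 297 mm.

A4 (210 × 297 mm)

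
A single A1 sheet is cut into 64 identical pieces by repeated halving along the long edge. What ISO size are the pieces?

A7

64 = 2^6, so 6 halving steps.
A1 → A2 → … → A7 after 6 steps.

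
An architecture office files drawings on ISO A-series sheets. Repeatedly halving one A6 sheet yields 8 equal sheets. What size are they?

8 = 2^3, so 3 halving steps.
A6 → A7 → … → A9 after 3 steps.

A9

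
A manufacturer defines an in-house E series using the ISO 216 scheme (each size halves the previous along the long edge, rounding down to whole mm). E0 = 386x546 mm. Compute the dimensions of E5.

68 × 96 mm

E1: ⌊546/2⌋ × 386 = 273 × 386 mm
E2: ⌊386/2⌋ × 273 = 193 × 273 mm
E3: ⌊273/2⌋ × 193 = 136 × 193 mm
E4: ⌊193/2⌋ × 136 = 96 × 136 mm
E5: ⌊136/2⌋ × 96 = 68 × 96 mm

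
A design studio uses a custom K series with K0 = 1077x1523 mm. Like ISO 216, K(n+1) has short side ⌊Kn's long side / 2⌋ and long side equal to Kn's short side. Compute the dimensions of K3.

380 × 538 mm

K1: ⌊1523/2⌋ × 1077 = 761 × 1077 mm
K2: ⌊1077/2⌋ × 761 = 538 × 761 mm
K3: ⌊761/2⌋ × 538 = 380 × 538 mm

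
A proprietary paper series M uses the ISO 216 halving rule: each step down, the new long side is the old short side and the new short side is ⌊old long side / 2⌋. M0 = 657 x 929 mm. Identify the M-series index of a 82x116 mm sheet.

M6

M0: 657 × 929 mm
M1: 464 × 657 mm
M2: 328 × 464 mm
M3: 232 × 328 mm
M4: 164 × 232 mm
M5: 116 × 164 mm
M6: 82 × 116 mm
M7: 58 × 82 mm
→ matches M6.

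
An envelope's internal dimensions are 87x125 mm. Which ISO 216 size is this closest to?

B7 (88 × 125 mm)

Aspect ratio 125/87 ≈ 1.437 (ISO target is √2 ≈ 1.414).
In the B-series (B0 = 1000 × 1414 mm): B7 = 88 × 125 mm.
Off by 1 mm total — nearest standard size.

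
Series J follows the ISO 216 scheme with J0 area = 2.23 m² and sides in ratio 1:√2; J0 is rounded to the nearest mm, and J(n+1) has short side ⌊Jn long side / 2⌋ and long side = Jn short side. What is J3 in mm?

444 × 628 mm

Let J0's short side be w mm. w · w√2 = 2.23 m² = 2,230,000 mm², so w ≈ 1255.7 mm and w√2 ≈ 1775.9 mm → J0 = 1256 × 1776 mm.
J1: ⌊1776/2⌋ × 1256 = 888 × 1256 mm
J2: ⌊1256/2⌋ × 888 = 628 × 888 mm
J3: ⌊888/2⌋ × 628 = 444 × 628 mm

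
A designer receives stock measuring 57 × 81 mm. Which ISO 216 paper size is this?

Aspect ratio 81/57 ≈ 1.421 — close to the ISO √2 ≈ 1.414.
In the C-series (envelope sizes, between A and B): C8 = 57 × 81 mm.

C8 (57 × 81 mm)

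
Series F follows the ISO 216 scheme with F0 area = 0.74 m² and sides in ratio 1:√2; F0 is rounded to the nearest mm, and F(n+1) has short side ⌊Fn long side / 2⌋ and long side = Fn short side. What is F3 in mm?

255 × 361 mm

Let F0's short side be w mm. w · w√2 = 0.74 m² = 740,000 mm², so w ≈ 723.4 mm and w√2 ≈ 1023.0 mm → F0 = 723 × 1023 mm.
F1: ⌊1023/2⌋ × 723 = 511 × 723 mm
F2: ⌊723/2⌋ × 511 = 361 × 511 mm
F3: ⌊511/2⌋ × 361 = 255 × 361 mm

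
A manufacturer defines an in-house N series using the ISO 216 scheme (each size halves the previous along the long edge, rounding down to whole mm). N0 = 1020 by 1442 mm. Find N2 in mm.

510 × 721 mm

N1: ⌊1442/2⌋ × 1020 = 721 × 1020 mm
N2: ⌊1020/2⌋ × 721 = 510 × 721 mm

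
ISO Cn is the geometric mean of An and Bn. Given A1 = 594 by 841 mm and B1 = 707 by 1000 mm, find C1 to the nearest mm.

648 × 917 mm

Short side: √(594 · 707) = √419958 ≈ 648.0 → 648 mm
Long side: √(841 · 1000) = √841000 ≈ 917.1 → 917 mm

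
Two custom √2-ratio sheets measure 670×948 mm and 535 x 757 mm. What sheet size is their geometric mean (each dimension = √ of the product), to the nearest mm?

Short side: √(670 · 535) = √358450 ≈ 598.7 → 599 mm
Long side: √(948 · 757) = √717636 ≈ 847.1 → 847 mm

599 × 847 mm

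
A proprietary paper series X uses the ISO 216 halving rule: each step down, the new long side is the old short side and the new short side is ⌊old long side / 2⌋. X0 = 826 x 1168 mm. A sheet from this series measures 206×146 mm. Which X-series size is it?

X5

X0: 826 × 1168 mm
X1: 584 × 826 mm
X2: 413 × 584 mm
X3: 292 × 413 mm
X4: 206 × 292 mm
X5: 146 × 206 mm
X6: 103 × 146 mm
→ matches X5.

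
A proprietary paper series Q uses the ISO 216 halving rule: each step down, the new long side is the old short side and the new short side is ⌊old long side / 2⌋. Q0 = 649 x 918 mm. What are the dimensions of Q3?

229 × 324 mm

Q1: ⌊918/2⌋ × 649 = 459 × 649 mm
Q2: ⌊649/2⌋ × 459 = 324 × 459 mm
Q3: ⌊459/2⌋ × 324 = 229 × 324 mm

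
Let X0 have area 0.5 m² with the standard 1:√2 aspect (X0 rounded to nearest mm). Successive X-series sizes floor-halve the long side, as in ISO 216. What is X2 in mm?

Let X0's short side be w mm. w · w√2 = 0.5 m² = 500,000 mm², so w ≈ 594.6 mm and w√2 ≈ 840.9 mm → X0 = 595 × 841 mm.
X1: ⌊841/2⌋ × 595 = 420 × 595 mm
X2: ⌊595/2⌋ × 420 = 297 × 420 mm

297 × 420 mm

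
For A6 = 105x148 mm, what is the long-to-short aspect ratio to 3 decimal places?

1.410

148 / 105 = 1.410
ISO 216 targets √2 ≈ 1.414; the -0.005 deviation is from mm rounding.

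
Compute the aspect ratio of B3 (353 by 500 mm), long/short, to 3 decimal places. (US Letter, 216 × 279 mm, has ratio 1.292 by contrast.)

1.416

500 / 353 = 1.416
ISO 216 targets √2 ≈ 1.414; the +0.002 deviation is from mm rounding.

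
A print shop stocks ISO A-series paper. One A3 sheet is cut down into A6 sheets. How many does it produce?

8

Each ISO step halves the sheet: 1 × A3 → 2 × A4 → 4 × A5 → 8 × A6
From A3 to A6 is 3 halving steps: 2^3 = 8.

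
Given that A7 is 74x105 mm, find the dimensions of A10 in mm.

A8: ⌊105/2⌋ × 74 = 52 × 74 mm
A9: ⌊74/2⌋ × 52 = 37 × 52 mm
A10: ⌊52/2⌋ × 37 = 26 × 37 mm

26 × 37 mm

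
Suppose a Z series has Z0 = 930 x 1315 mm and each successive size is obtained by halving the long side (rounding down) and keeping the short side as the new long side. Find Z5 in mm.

Z1: ⌊1315/2⌋ × 930 = 657 × 930 mm
Z2: ⌊930/2⌋ × 657 = 465 × 657 mm
Z3: ⌊657/2⌋ × 465 = 328 × 465 mm
Z4: ⌊465/2⌋ × 328 = 232 × 328 mm
Z5: ⌊328/2⌋ × 232 = 164 × 232 mm

164 × 232 mm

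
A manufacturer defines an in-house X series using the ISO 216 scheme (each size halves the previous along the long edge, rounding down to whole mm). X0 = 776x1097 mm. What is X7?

X1 = 548 × 776 mm (from X0 by 1 halving).
X2: ⌊776/2⌋ × 548 = 388 × 548 mm
X3: ⌊548/2⌋ × 388 = 274 × 388 mm
X4: ⌊388/2⌋ × 274 = 194 × 274 mm
X5: ⌊274/2⌋ × 194 = 137 × 194 mm
X6: ⌊194/2⌋ × 137 = 97 × 137 mm
X7: ⌊137/2⌋ × 97 = 68 × 97 mm

68 × 97 mm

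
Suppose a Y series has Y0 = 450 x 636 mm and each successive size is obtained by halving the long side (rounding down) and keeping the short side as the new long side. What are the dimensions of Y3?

159 × 225 mm

Y1 = 318 × 450 mm (from Y0 by 1 halving).
Y2: ⌊450/2⌋ × 318 = 225 × 318 mm
Y3: ⌊318/2⌋ × 225 = 159 × 225 mm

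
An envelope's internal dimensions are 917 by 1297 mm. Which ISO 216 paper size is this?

C0 (917 × 1297 mm)

Aspect ratio 1297/917 ≈ 1.414 — close to the ISO √2 ≈ 1.414.
In the C-series (envelope sizes, between A and B): C0 = 917 × 1297 mm.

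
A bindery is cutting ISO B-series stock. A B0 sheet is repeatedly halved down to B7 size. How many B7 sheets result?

128

B0 = 1000 × 1414 mm; B7 = 88 × 125 mm.
Each halving step doubles the count; 7 steps from B0 to B7.
2^7 = 128.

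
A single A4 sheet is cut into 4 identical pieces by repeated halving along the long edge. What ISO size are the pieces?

4 = 2^2, so 2 halving steps.
A4 → A5 → … → A6 after 2 steps.

A6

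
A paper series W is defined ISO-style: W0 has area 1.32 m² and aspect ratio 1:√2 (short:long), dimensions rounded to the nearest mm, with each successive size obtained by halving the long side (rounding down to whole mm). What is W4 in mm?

Let W0's short side be w mm. w · w√2 = 1.32 m² = 1,320,000 mm², so w ≈ 966.1 mm and w√2 ≈ 1366.3 mm → W0 = 966 × 1366 mm.
W1: ⌊1366/2⌋ × 966 = 683 × 966 mm
W2: ⌊966/2⌋ × 683 = 483 × 683 mm
W3: ⌊683/2⌋ × 483 = 341 × 483 mm
W4: ⌊483/2⌋ × 341 = 241 × 341 mm

241 × 341 mm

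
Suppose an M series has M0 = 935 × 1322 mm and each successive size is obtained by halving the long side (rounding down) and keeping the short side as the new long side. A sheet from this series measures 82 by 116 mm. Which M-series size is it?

M0: 935 × 1322 mm
M1: 661 × 935 mm
M2: 467 × 661 mm
M3: 330 × 467 mm
M4: 233 × 330 mm
M5: 165 × 233 mm
M6: 116 × 165 mm
M7: 82 × 116 mm
M8: 58 × 82 mm
→ matches M7.

M7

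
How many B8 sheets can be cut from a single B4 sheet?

16

Each ISO step halves the sheet: 1 × B4 → 2 × B5 → 4 × B6 → 8 × B7 → …
From B4 to B8 is 4 halving steps: 2^4 = 16.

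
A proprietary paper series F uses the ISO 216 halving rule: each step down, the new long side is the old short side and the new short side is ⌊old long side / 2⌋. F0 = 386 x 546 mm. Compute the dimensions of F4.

96 × 136 mm

F1: ⌊546/2⌋ × 386 = 273 × 386 mm
F2: ⌊386/2⌋ × 273 = 193 × 273 mm
F3: ⌊273/2⌋ × 193 = 136 × 193 mm
F4: ⌊193/2⌋ × 136 = 96 × 136 mm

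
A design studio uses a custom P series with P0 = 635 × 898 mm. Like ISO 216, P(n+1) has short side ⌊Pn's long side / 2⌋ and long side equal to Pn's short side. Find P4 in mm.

P1: ⌊898/2⌋ × 635 = 449 × 635 mm
P2: ⌊635/2⌋ × 449 = 317 × 449 mm
P3: ⌊449/2⌋ × 317 = 224 × 317 mm
P4: ⌊317/2⌋ × 224 = 158 × 224 mm

158 × 224 mm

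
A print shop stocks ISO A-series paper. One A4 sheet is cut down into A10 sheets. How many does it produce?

64

Each ISO step halves the sheet: 1 × A4 → 2 × A5 → 4 × A6 → 8 × A7 → …
From A4 to A10 is 6 halving steps: 2^6 = 64.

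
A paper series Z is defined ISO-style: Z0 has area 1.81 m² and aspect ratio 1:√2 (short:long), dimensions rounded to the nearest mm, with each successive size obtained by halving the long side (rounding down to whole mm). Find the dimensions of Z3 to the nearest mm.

Let Z0's short side be w mm. w · w√2 = 1.81 m² = 1,810,000 mm², so w ≈ 1131.3 mm and w√2 ≈ 1599.9 mm → Z0 = 1131 × 1600 mm.
Z1: ⌊1600/2⌋ × 1131 = 800 × 1131 mm
Z2: ⌊1131/2⌋ × 800 = 565 × 800 mm
Z3: ⌊800/2⌋ × 565 = 400 × 565 mm

400 × 565 mm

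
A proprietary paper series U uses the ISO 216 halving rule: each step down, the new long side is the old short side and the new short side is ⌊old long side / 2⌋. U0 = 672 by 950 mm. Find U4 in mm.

168 × 237 mm

U1: ⌊950/2⌋ × 672 = 475 × 672 mm
U2: ⌊672/2⌋ × 475 = 336 × 475 mm
U3: ⌊475/2⌋ × 336 = 237 × 336 mm
U4: ⌊336/2⌋ × 237 = 168 × 237 mm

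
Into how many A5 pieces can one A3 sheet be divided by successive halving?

4

Each ISO step halves the sheet: 1 × A3 → 2 × A4 → 4 × A5
From A3 to A5 is 2 halving steps: 2^2 = 4.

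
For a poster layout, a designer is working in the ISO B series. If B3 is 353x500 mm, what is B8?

62 × 88 mm

B4: ⌊500/2⌋ × 353 = 250 × 353 mm
B5: ⌊353/2⌋ × 250 = 176 × 250 mm
B6: ⌊250/2⌋ × 176 = 125 × 176 mm
B7: ⌊176/2⌋ × 125 = 88 × 125 mm
B8: ⌊125/2⌋ × 88 = 62 × 88 mm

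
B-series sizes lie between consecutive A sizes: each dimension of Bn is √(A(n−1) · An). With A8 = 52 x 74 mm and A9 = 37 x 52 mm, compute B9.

44 × 62 mm

Short side: √(52 · 37) = √1924 ≈ 43.9 → 44 mm
Long side: √(74 · 52) = √3848 ≈ 62.0 → 62 mm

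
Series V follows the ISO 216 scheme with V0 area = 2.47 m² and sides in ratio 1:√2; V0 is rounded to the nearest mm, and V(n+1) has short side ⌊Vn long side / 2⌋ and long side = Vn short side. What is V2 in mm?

661 × 934 mm

Let V0's short side be w mm. w · w√2 = 2.47 m² = 2,470,000 mm², so w ≈ 1321.6 mm and w√2 ≈ 1869.0 mm → V0 = 1322 × 1869 mm.
V1: ⌊1869/2⌋ × 1322 = 934 × 1322 mm
V2: ⌊1322/2⌋ × 934 = 661 × 934 mm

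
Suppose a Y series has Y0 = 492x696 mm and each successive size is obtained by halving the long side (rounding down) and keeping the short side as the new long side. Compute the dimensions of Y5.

Y1: ⌊696/2⌋ × 492 = 348 × 492 mm
Y2: ⌊492/2⌋ × 348 = 246 × 348 mm
Y3: ⌊348/2⌋ × 246 = 174 × 246 mm
Y4: ⌊246/2⌋ × 174 = 123 × 174 mm
Y5: ⌊174/2⌋ × 123 = 87 × 123 mm

87 × 123 mm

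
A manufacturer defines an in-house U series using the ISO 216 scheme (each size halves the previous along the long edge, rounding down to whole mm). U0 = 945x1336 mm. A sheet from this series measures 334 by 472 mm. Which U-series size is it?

U0: 945 × 1336 mm
U1: 668 × 945 mm
U2: 472 × 668 mm
U3: 334 × 472 mm
U4: 236 × 334 mm
→ matches U3.

U3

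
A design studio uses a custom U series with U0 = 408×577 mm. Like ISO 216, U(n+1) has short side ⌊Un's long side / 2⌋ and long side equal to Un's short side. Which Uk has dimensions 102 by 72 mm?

U5

U0: 408 × 577 mm
U1: 288 × 408 mm
U2: 204 × 288 mm
U3: 144 × 204 mm
U4: 102 × 144 mm
U5: 72 × 102 mm
U6: 51 × 72 mm
→ matches U5.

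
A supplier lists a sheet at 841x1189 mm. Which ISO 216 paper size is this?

Aspect ratio 1189/841 ≈ 1.414 — close to the ISO √2 ≈ 1.414.
In the A-series (A0 area = 1 m²): A0 = 841 × 1189 mm.

A0 (841 × 1189 mm)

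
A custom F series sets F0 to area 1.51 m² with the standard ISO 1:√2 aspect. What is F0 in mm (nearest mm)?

Let the short side be w mm. Then w · w√2 = 1.51 m² = 1,510,000 mm².
w² = 1,510,000/√2, so w ≈ 1033.3 mm; long side = w√2 ≈ 1461.3 mm.

1033 × 1461 mm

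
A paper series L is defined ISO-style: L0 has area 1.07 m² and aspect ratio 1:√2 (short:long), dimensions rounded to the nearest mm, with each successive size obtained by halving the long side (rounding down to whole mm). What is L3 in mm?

307 × 435 mm

Let L0's short side be w mm. w · w√2 = 1.07 m² = 1,070,000 mm², so w ≈ 869.8 mm and w√2 ≈ 1230.1 mm → L0 = 870 × 1230 mm.
L1: ⌊1230/2⌋ × 870 = 615 × 870 mm
L2: ⌊870/2⌋ × 615 = 435 × 615 mm
L3: ⌊615/2⌋ × 435 = 307 × 435 mm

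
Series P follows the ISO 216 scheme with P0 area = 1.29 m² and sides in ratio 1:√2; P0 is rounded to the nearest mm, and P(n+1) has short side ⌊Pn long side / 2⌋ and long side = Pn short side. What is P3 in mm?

Let P0's short side be w mm. w · w√2 = 1.29 m² = 1,290,000 mm², so w ≈ 955.1 mm and w√2 ≈ 1350.7 mm → P0 = 955 × 1351 mm.
P1: ⌊1351/2⌋ × 955 = 675 × 955 mm
P2: ⌊955/2⌋ × 675 = 477 × 675 mm
P3: ⌊675/2⌋ × 477 = 337 × 477 mm

337 × 477 mm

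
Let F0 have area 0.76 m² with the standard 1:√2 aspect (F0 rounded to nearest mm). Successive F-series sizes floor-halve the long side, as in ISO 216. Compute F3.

Let F0's short side be w mm. w · w√2 = 0.76 m² = 760,000 mm², so w ≈ 733.1 mm and w√2 ≈ 1036.7 mm → F0 = 733 × 1037 mm.
F1: ⌊1037/2⌋ × 733 = 518 × 733 mm
F2: ⌊733/2⌋ × 518 = 366 × 518 mm
F3: ⌊518/2⌋ × 366 = 259 × 366 mm

259 × 366 mm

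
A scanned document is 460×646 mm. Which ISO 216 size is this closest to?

C2 (458 × 648 mm)

Aspect ratio 646/460 ≈ 1.404 — close to the ISO √2 ≈ 1.414.
In the C-series (envelope sizes, between A and B): C2 = 458 × 648 mm.
Off by 4 mm total — nearest standard size.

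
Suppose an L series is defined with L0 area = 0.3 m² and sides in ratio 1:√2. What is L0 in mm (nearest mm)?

Let the short side be w mm. Then w · w√2 = 0.3 m² = 300,000 mm².
w² = 300,000/√2, so w ≈ 460.6 mm; long side = w√2 ≈ 651.4 mm.

461 × 651 mm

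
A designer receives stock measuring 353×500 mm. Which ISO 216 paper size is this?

Aspect ratio 500/353 ≈ 1.416 — close to the ISO √2 ≈ 1.414.
In the B-series (B0 = 1000 × 1414 mm): B3 = 353 × 500 mm.

B3 (353 × 500 mm)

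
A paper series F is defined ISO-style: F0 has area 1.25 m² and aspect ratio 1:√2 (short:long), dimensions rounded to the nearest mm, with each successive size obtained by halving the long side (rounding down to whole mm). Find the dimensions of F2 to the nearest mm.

470 × 665 mm

Let F0's short side be w mm. w · w√2 = 1.25 m² = 1,250,000 mm², so w ≈ 940.2 mm and w√2 ≈ 1329.6 mm → F0 = 940 × 1330 mm.
F1: ⌊1330/2⌋ × 940 = 665 × 940 mm
F2: ⌊940/2⌋ × 665 = 470 × 665 mm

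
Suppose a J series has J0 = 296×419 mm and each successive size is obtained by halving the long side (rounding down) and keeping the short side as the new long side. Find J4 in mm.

74 × 104 mm

J1: ⌊419/2⌋ × 296 = 209 × 296 mm
J2: ⌊296/2⌋ × 209 = 148 × 209 mm
J3: ⌊209/2⌋ × 148 = 104 × 148 mm
J4: ⌊148/2⌋ × 104 = 74 × 104 mm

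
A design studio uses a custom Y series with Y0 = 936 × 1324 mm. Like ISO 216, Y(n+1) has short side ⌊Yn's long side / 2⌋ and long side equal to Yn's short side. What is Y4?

Y1: ⌊1324/2⌋ × 936 = 662 × 936 mm
Y2: ⌊936/2⌋ × 662 = 468 × 662 mm
Y3: ⌊662/2⌋ × 468 = 331 × 468 mm
Y4: ⌊468/2⌋ × 331 = 234 × 331 mm

234 × 331 mm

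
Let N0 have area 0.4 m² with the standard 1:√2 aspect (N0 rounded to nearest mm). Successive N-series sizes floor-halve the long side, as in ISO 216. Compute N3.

188 × 266 mm

Let N0's short side be w mm. w · w√2 = 0.4 m² = 400,000 mm², so w ≈ 531.8 mm and w√2 ≈ 752.1 mm → N0 = 532 × 752 mm.
N1: ⌊752/2⌋ × 532 = 376 × 532 mm
N2: ⌊532/2⌋ × 376 = 266 × 376 mm
N3: ⌊376/2⌋ × 266 = 188 × 266 mm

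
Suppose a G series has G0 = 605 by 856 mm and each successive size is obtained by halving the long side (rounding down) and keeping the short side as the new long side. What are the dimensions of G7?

53 × 75 mm

G1 = 428 × 605 mm (from G0 by 1 halving).
G2: ⌊605/2⌋ × 428 = 302 × 428 mm
G3: ⌊428/2⌋ × 302 = 214 × 302 mm
G4: ⌊302/2⌋ × 214 = 151 × 214 mm
G5: ⌊214/2⌋ × 151 = 107 × 151 mm
G6: ⌊151/2⌋ × 107 = 75 × 107 mm
G7: ⌊107/2⌋ × 75 = 53 × 75 mm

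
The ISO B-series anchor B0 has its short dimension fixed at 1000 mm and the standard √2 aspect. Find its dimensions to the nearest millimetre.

Short side = 1000 mm; long side = 1000√2 ≈ 1414.2 mm.

1000 × 1414 mm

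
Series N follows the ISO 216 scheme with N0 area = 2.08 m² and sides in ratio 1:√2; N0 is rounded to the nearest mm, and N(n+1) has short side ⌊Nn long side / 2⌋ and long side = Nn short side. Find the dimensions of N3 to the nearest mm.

Let N0's short side be w mm. w · w√2 = 2.08 m² = 2,080,000 mm², so w ≈ 1212.8 mm and w√2 ≈ 1715.1 mm → N0 = 1213 × 1715 mm.
N1: ⌊1715/2⌋ × 1213 = 857 × 1213 mm
N2: ⌊1213/2⌋ × 857 = 606 × 857 mm
N3: ⌊857/2⌋ × 606 = 428 × 606 mm

428 × 606 mm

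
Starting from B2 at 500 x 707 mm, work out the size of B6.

B3: ⌊707/2⌋ × 500 = 353 × 500 mm
B4: ⌊500/2⌋ × 353 = 250 × 353 mm
B5: ⌊353/2⌋ × 250 = 176 × 250 mm
B6: ⌊250/2⌋ × 176 = 125 × 176 mm

125 × 176 mm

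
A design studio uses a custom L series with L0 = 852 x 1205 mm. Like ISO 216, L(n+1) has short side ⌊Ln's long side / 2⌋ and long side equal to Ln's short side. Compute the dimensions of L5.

L1: ⌊1205/2⌋ × 852 = 602 × 852 mm
L2: ⌊852/2⌋ × 602 = 426 × 602 mm
L3: ⌊602/2⌋ × 426 = 301 × 426 mm
L4: ⌊426/2⌋ × 301 = 213 × 301 mm
L5: ⌊301/2⌋ × 213 = 150 × 213 mm

150 × 213 mm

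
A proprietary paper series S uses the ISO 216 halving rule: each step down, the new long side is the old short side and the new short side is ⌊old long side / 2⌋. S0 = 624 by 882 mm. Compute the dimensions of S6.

S1 = 441 × 624 mm (from S0 by 1 halving).
S2: ⌊624/2⌋ × 441 = 312 × 441 mm
S3: ⌊441/2⌋ × 312 = 220 × 312 mm
S4: ⌊312/2⌋ × 220 = 156 × 220 mm
S5: ⌊220/2⌋ × 156 = 110 × 156 mm
S6: ⌊156/2⌋ × 110 = 78 × 110 mm

78 × 110 mm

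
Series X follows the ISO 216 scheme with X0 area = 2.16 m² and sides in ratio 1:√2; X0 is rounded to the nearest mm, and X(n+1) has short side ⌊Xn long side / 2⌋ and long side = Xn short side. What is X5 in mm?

218 × 309 mm

Let X0's short side be w mm. w · w√2 = 2.16 m² = 2,160,000 mm², so w ≈ 1235.9 mm and w√2 ≈ 1747.8 mm → X0 = 1236 × 1748 mm.
X1: ⌊1748/2⌋ × 1236 = 874 × 1236 mm
X2: ⌊1236/2⌋ × 874 = 618 × 874 mm
X3: ⌊874/2⌋ × 618 = 437 × 618 mm
X4: ⌊618/2⌋ × 437 = 309 × 437 mm
X5: ⌊437/2⌋ × 309 = 218 × 309 mm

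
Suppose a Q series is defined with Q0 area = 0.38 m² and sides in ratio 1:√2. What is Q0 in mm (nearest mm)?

Let the short side be w mm. Then w · w√2 = 0.38 m² = 380,000 mm².
w² = 380,000/√2, so w ≈ 518.4 mm; long side = w√2 ≈ 733.1 mm.

518 × 733 mm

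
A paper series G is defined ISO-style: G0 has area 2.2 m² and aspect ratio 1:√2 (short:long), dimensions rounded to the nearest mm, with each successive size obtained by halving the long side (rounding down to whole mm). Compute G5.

Let G0's short side be w mm. w · w√2 = 2.2 m² = 2,200,000 mm², so w ≈ 1247.3 mm and w√2 ≈ 1763.9 mm → G0 = 1247 × 1764 mm.
G1: ⌊1764/2⌋ × 1247 = 882 × 1247 mm
G2: ⌊1247/2⌋ × 882 = 623 × 882 mm
G3: ⌊882/2⌋ × 623 = 441 × 623 mm
G4: ⌊623/2⌋ × 441 = 311 × 441 mm
G5: ⌊441/2⌋ × 311 = 220 × 311 mm

220 × 311 mm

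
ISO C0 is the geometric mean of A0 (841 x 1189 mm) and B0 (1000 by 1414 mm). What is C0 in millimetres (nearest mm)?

Short: √(841 · 1000) = √841000 ≈ 917.1 mm.
Long: √(1189 · 1414) = √1681246 ≈ 1296.6 mm.

917 × 1297 mm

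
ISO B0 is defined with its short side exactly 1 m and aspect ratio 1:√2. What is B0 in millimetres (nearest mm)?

1000 × 1414 mm

Short side = 1000 mm; long side = 1000√2 ≈ 1414.2 mm.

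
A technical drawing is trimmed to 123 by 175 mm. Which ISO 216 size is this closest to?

Aspect ratio 175/123 ≈ 1.423 — close to the ISO √2 ≈ 1.414.
In the B-series (B0 = 1000 × 1414 mm): B6 = 125 × 176 mm.
Off by 3 mm total — nearest standard size.

B6 (125 × 176 mm)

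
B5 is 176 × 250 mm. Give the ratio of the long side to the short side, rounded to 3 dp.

1.420

250 / 176 = 1.420
ISO 216 targets √2 ≈ 1.414; the +0.006 deviation is from mm rounding.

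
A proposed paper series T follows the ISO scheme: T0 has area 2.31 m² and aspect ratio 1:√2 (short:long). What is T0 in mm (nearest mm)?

1278 × 1807 mm

Let the short side be w mm. Then w · w√2 = 2.31 m² = 2,310,000 mm².
w² = 2,310,000/√2, so w ≈ 1278.1 mm; long side = w√2 ≈ 1807.4 mm.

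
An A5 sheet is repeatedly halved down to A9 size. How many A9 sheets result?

Each ISO step halves the sheet: 1 × A5 → 2 × A6 → 4 × A7 → 8 × A8 → …
From A5 to A9 is 4 halving steps: 2^4 = 16.

16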